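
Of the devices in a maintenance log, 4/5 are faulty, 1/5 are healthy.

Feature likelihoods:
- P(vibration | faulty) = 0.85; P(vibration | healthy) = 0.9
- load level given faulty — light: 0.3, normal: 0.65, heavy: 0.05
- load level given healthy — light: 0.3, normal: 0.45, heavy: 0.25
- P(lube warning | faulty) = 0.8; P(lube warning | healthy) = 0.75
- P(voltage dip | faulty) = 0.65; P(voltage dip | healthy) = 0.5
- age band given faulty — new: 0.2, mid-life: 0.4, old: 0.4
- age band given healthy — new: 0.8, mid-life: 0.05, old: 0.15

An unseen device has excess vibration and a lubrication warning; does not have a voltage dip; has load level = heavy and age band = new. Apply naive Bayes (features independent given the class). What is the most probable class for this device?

faulty: 0.8 × 0.85 × 0.05 × 0.8 × (1−0.65) × 0.2 = 0.001904
healthy: 0.2 × 0.9 × 0.25 × 0.75 × (1−0.5) × 0.8 = 0.0135
Highest score → healthy.

healthy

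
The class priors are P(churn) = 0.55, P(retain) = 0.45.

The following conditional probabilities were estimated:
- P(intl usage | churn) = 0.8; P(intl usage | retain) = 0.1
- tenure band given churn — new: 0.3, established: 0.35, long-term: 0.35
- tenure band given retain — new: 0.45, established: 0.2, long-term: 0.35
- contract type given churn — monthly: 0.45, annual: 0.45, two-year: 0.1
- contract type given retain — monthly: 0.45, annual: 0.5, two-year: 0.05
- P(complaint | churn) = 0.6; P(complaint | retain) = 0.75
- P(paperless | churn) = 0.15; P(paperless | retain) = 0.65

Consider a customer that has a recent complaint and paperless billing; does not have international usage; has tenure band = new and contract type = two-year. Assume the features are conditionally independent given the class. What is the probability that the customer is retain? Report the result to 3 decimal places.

churn: 0.55 × (1−0.8) × 0.3 × 0.1 × 0.6 × 0.15 = 0.000297
retain: 0.45 × (1−0.1) × 0.45 × 0.05 × 0.75 × 0.65 = 0.00444234375
P(retain | x) = 0.00444234375 / 0.00473934375 ≈ 0.937

0.937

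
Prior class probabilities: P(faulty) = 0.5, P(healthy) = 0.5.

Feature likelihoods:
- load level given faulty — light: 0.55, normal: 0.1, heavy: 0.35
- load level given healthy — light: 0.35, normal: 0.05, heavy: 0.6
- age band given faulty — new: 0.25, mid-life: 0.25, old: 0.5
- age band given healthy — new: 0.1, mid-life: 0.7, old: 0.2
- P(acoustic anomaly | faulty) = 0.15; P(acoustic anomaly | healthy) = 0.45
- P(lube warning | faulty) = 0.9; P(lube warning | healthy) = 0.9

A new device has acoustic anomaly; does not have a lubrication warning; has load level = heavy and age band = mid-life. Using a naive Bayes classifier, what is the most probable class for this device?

healthy

faulty: 0.5 × 0.35 × 0.25 × 0.15 × (1−0.9) = 0.00065625
healthy: 0.5 × 0.6 × 0.7 × 0.45 × (1−0.9) = 0.00945
Highest score → healthy.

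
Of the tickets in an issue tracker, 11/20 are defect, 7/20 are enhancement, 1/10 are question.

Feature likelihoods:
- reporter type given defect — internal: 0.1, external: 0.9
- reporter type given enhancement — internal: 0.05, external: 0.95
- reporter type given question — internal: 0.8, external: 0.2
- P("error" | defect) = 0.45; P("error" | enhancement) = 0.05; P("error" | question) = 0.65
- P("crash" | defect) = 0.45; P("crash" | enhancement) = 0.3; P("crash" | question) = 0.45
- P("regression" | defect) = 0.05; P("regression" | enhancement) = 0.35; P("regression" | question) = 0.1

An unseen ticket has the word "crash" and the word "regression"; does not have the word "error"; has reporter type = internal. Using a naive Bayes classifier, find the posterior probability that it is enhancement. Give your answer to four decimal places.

defect: 0.55 × 0.1 × (1−0.45) × 0.45 × 0.05 = 0.000680625
enhancement: 0.35 × 0.05 × (1−0.05) × 0.3 × 0.35 = 0.001745625
question: 0.1 × 0.8 × (1−0.65) × 0.45 × 0.1 = 0.00126
P(enhancement | x) = 0.001745625 / 0.00368625 ≈ 0.4736

0.4736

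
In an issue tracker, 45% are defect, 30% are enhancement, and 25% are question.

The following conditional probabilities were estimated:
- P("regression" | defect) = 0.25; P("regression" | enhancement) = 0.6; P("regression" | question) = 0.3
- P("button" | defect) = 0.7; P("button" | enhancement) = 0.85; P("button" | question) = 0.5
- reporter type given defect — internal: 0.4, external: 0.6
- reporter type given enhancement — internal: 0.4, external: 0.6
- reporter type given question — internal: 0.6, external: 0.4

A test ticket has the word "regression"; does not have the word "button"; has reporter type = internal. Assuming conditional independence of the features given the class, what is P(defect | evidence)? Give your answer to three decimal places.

0.288

defect: 0.45 × 0.25 × (1−0.7) × 0.4 = 0.0135
enhancement: 0.3 × 0.6 × (1−0.85) × 0.4 = 0.0108
question: 0.25 × 0.3 × (1−0.5) × 0.6 = 0.0225
P(defect | x) = 0.0135 / 0.0468 ≈ 0.288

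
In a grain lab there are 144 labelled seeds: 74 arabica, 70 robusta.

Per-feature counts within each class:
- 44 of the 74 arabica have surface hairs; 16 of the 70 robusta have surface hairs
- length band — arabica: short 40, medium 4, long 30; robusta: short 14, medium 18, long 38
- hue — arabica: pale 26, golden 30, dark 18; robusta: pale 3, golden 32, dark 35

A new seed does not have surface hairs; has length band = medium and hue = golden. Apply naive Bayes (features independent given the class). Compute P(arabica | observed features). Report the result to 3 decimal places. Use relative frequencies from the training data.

arabica: (74/144) × (30/74) × (4/74) × (30/74) ≈ 0.00456538
robusta: (70/144) × (54/70) × (18/70) × (32/70) ≈ 0.0440816
P(arabica | x) = 0.00456538 / 0.04864698 ≈ 0.094

0.094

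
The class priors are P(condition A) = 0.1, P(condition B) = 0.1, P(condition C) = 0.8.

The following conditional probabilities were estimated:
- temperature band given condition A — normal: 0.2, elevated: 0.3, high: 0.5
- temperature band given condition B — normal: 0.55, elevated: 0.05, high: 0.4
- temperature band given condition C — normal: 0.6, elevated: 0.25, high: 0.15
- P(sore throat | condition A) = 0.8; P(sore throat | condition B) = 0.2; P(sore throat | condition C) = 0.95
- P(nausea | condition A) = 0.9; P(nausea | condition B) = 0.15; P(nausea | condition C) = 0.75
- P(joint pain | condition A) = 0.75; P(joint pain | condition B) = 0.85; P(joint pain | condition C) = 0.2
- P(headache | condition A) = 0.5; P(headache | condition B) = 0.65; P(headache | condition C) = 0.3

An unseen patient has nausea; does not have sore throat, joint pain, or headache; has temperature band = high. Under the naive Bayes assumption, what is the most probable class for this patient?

condition C

condition A: 0.1 × 0.5 × (1−0.8) × 0.9 × (1−0.75) × (1−0.5) = 0.001125
condition B: 0.1 × 0.4 × (1−0.2) × 0.15 × (1−0.85) × (1−0.65) = 0.000252
condition C: 0.8 × 0.15 × (1−0.95) × 0.75 × (1−0.2) × (1−0.3) = 0.00252
Highest score → condition C.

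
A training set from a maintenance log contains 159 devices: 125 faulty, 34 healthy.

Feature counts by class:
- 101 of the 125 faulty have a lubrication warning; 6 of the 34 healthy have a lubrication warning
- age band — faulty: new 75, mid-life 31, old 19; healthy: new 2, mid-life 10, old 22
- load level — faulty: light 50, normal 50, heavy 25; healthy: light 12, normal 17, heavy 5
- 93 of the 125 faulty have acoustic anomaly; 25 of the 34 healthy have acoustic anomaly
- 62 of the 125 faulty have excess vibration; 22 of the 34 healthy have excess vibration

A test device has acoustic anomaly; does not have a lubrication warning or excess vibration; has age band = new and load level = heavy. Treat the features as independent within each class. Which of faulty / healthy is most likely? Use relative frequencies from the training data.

faulty: (125/159) × (24/125) × (75/125) × (25/125) × (93/125) × (63/125) ≈ 0.00679202
healthy: (34/159) × (28/34) × (2/34) × (5/34) × (25/34) × (12/34) ≈ 0.000395336
Highest score → faulty.

faulty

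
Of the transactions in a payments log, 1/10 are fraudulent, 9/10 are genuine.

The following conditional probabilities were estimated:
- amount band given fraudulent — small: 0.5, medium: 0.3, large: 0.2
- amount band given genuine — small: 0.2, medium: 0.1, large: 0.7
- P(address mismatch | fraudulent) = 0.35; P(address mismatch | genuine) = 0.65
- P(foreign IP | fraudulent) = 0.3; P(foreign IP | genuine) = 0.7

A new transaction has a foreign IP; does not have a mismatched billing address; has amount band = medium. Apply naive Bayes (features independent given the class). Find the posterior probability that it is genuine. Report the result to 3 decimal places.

0.790

fraudulent: 0.1 × 0.3 × (1−0.35) × 0.3 = 0.00585
genuine: 0.9 × 0.1 × (1−0.65) × 0.7 = 0.02205
P(genuine | x) = 0.02205 / 0.0279 ≈ 0.790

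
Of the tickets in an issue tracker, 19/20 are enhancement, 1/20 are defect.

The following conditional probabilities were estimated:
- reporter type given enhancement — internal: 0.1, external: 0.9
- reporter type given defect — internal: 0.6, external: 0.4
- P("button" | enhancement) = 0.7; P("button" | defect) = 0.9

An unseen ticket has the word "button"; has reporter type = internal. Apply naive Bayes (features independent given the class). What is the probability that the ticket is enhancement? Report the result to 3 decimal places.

0.711

enhancement: 0.95 × 0.1 × 0.7 = 0.0665
defect: 0.05 × 0.6 × 0.9 = 0.027
P(enhancement | x) = 0.0665 / 0.0935 ≈ 0.711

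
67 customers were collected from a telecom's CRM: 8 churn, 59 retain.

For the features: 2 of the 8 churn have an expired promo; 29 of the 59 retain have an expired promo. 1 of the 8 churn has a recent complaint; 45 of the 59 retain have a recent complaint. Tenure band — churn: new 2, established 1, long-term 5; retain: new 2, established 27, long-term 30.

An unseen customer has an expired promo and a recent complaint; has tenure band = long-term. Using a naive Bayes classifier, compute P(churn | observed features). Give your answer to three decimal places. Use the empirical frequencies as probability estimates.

churn: (8/67) × (2/8) × (1/8) × (5/8) ≈ 0.00233209
retain: (59/67) × (29/59) × (45/59) × (30/59) ≈ 0.167862
P(churn | x) = 0.00233209 / 0.17019409 ≈ 0.014

0.014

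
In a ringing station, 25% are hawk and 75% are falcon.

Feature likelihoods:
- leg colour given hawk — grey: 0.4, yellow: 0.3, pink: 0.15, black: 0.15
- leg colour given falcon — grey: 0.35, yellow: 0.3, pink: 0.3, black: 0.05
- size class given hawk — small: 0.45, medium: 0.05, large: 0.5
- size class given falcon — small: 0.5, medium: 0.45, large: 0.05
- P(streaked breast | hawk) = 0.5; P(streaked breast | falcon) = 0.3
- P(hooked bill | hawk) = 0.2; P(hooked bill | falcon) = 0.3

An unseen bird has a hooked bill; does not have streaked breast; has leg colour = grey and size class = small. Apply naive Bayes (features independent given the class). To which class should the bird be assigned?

falcon

hawk: 0.25 × 0.4 × 0.45 × (1−0.5) × 0.2 = 0.0045
falcon: 0.75 × 0.35 × 0.5 × (1−0.3) × 0.3 = 0.0275625
Highest score → falcon.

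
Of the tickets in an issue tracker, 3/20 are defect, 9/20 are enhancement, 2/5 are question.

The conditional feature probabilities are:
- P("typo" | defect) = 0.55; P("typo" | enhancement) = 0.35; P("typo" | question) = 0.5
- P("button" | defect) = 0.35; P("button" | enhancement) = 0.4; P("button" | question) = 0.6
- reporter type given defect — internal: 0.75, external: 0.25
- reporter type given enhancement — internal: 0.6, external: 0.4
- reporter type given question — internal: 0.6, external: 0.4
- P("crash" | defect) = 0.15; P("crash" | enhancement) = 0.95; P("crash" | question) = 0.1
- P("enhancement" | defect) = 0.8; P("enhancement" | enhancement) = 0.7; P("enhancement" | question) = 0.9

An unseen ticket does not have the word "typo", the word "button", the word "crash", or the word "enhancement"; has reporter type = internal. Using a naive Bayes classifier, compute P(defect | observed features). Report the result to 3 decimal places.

0.487

defect: 0.15 × (1−0.55) × (1−0.35) × 0.75 × (1−0.15) × (1−0.8) = 0.0055940625
enhancement: 0.45 × (1−0.35) × (1−0.4) × 0.6 × (1−0.95) × (1−0.7) = 0.0015795
question: 0.4 × (1−0.5) × (1−0.6) × 0.6 × (1−0.1) × (1−0.9) = 0.00432
P(defect | x) = 0.0055940625 / 0.0114935625 ≈ 0.487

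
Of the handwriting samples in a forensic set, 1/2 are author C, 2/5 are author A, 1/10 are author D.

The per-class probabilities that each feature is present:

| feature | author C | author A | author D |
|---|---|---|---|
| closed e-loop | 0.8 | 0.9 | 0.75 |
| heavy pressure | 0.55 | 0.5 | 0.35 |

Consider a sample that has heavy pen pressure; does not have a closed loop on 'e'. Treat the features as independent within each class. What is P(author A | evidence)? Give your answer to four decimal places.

0.2388

author C: 0.5 × (1−0.8) × 0.55 = 0.055
author A: 0.4 × (1−0.9) × 0.5 = 0.02
author D: 0.1 × (1−0.75) × 0.35 = 0.00875
P(author A | x) = 0.02 / 0.08375 ≈ 0.2388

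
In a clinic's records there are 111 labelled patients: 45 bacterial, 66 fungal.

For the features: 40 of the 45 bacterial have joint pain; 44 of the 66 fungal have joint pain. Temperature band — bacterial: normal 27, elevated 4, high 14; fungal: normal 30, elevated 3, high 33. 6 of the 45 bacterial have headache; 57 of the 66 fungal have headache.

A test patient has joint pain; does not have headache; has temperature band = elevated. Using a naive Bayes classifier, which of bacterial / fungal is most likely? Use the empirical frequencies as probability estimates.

bacterial: (45/111) × (40/45) × (4/45) × (39/45) ≈ 0.0277611
fungal: (66/111) × (44/66) × (3/66) × (9/66) ≈ 0.002457
Highest score → bacterial.

bacterial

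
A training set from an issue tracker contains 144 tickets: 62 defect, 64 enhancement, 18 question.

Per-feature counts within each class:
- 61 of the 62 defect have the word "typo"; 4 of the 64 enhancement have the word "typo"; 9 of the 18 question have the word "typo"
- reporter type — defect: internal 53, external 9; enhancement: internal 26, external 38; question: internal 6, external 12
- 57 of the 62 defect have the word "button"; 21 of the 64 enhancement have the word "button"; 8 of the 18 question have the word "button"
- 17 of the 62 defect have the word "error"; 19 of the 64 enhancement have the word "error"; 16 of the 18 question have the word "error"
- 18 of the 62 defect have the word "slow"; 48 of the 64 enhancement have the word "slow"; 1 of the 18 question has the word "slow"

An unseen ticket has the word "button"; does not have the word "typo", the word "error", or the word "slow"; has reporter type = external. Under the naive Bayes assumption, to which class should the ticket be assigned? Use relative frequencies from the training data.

enhancement

defect: (62/144) × (1/62) × (9/62) × (57/62) × (45/62) × (44/62) ≈ 0.000477368
enhancement: (64/144) × (60/64) × (38/64) × (21/64) × (45/64) × (16/64) = 0.014269351959228515625
question: (18/144) × (9/18) × (12/18) × (8/18) × (2/18) × (17/18) ≈ 0.0019433
Highest score → enhancement.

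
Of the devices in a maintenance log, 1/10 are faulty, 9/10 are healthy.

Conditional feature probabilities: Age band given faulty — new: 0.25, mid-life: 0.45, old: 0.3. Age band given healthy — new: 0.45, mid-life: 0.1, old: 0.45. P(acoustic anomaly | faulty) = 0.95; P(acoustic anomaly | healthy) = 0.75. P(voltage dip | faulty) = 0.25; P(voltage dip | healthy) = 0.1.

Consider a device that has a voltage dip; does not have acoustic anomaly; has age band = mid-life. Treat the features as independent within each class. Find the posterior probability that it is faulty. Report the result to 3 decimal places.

faulty: 0.1 × 0.45 × (1−0.95) × 0.25 = 0.0005625
healthy: 0.9 × 0.1 × (1−0.75) × 0.1 = 0.00225
P(faulty | x) = 0.0005625 / 0.0028125 ≈ 0.200

0.200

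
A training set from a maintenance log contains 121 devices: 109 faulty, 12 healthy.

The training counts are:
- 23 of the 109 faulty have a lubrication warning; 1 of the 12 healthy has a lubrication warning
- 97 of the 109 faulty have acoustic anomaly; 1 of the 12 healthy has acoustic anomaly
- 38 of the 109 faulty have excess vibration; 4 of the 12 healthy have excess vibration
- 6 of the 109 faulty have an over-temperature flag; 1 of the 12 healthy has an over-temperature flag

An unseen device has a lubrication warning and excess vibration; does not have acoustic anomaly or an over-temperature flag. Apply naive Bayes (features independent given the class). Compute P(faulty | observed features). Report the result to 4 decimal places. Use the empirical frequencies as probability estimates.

0.7486

faulty: (109/121) × (23/109) × (12/109) × (38/109) × (103/109) ≈ 0.0068939
healthy: (12/121) × (1/12) × (11/12) × (4/12) × (11/12) ≈ 0.00231481
P(faulty | x) = 0.0068939 / 0.00920871 ≈ 0.7486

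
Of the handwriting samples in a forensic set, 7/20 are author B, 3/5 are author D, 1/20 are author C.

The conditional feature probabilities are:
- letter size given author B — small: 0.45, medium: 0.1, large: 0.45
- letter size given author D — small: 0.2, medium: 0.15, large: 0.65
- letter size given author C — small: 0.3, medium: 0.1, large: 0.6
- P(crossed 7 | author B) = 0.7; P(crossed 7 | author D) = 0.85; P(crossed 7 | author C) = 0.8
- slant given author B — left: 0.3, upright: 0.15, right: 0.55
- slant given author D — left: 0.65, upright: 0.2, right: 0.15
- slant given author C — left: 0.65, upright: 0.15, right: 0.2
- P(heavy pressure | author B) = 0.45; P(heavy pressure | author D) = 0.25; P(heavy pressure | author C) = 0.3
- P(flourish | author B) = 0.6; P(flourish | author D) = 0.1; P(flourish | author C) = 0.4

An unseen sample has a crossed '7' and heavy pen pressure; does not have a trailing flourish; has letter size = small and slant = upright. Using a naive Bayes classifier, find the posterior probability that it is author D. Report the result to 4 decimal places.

author B: 0.35 × 0.45 × 0.7 × 0.15 × 0.45 × (1−0.6) = 0.00297675
author D: 0.6 × 0.2 × 0.85 × 0.2 × 0.25 × (1−0.1) = 0.00459
author C: 0.05 × 0.3 × 0.8 × 0.15 × 0.3 × (1−0.4) = 0.000324
P(author D | x) = 0.00459 / 0.00789075 ≈ 0.5817

0.5817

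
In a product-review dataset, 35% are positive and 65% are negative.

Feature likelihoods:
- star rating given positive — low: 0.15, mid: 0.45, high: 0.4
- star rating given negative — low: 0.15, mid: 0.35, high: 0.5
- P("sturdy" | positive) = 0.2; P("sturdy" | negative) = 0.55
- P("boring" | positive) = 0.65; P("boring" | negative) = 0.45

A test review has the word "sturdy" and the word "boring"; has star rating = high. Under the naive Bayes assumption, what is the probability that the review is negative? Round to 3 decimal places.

0.815

positive: 0.35 × 0.4 × 0.2 × 0.65 = 0.0182
negative: 0.65 × 0.5 × 0.55 × 0.45 = 0.0804375
P(negative | x) = 0.0804375 / 0.0986375 ≈ 0.815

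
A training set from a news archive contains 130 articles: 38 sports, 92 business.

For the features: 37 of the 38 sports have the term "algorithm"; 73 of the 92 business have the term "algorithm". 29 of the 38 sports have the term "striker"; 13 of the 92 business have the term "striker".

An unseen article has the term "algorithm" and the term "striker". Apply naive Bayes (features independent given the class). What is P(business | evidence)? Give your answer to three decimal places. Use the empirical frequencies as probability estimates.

0.268

sports: (38/130) × (37/38) × (29/38) ≈ 0.217206
business: (92/130) × (73/92) × (13/92) ≈ 0.0793478
P(business | x) = 0.0793478 / 0.2965538 ≈ 0.268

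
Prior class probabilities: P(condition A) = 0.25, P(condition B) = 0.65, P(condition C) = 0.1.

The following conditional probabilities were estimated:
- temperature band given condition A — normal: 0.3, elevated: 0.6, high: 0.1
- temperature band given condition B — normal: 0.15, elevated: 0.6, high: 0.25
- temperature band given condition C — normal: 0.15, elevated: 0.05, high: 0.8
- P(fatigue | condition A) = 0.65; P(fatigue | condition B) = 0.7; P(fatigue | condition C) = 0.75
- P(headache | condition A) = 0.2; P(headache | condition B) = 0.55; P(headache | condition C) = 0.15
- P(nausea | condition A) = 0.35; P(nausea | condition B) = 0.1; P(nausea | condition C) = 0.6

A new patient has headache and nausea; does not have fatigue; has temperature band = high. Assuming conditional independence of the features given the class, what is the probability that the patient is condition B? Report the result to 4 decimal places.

0.5264

condition A: 0.25 × 0.1 × (1−0.65) × 0.2 × 0.35 = 0.0006125
condition B: 0.65 × 0.25 × (1−0.7) × 0.55 × 0.1 = 0.00268125
condition C: 0.1 × 0.8 × (1−0.75) × 0.15 × 0.6 = 0.0018
P(condition B | x) = 0.00268125 / 0.00509375 ≈ 0.5264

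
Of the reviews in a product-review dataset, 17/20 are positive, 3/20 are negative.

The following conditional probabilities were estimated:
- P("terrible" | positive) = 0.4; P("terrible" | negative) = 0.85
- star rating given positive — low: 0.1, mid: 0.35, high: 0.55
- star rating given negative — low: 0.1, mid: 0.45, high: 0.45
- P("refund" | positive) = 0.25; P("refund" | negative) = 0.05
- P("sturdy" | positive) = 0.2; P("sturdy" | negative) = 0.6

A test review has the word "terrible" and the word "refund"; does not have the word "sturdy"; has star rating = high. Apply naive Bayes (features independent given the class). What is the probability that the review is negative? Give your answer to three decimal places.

0.030

positive: 0.85 × 0.4 × 0.55 × 0.25 × (1−0.2) = 0.0374
negative: 0.15 × 0.85 × 0.45 × 0.05 × (1−0.6) = 0.0011475
P(negative | x) = 0.0011475 / 0.0385475 ≈ 0.030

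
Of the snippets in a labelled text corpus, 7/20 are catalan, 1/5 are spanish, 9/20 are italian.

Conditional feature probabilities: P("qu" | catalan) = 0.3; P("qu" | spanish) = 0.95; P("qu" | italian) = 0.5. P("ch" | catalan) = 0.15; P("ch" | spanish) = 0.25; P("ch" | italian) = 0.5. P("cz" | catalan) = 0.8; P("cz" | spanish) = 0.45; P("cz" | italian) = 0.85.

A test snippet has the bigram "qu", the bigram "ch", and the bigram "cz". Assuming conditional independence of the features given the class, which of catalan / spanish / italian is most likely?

catalan: 0.35 × 0.3 × 0.15 × 0.8 = 0.0126
spanish: 0.2 × 0.95 × 0.25 × 0.45 = 0.021375
italian: 0.45 × 0.5 × 0.5 × 0.85 = 0.095625
Highest score → italian.

italian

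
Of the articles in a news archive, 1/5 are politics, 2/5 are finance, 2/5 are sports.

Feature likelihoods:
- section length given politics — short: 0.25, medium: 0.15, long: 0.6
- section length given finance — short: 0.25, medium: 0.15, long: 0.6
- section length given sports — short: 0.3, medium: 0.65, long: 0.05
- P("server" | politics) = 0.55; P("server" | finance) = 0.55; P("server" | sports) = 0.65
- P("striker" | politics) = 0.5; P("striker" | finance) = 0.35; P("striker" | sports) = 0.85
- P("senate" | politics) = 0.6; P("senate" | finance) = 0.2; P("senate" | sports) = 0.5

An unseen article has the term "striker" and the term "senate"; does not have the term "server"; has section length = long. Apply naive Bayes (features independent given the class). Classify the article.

politics

politics: 0.2 × 0.6 × (1−0.55) × 0.5 × 0.6 = 0.0162
finance: 0.4 × 0.6 × (1−0.55) × 0.35 × 0.2 = 0.00756
sports: 0.4 × 0.05 × (1−0.65) × 0.85 × 0.5 = 0.002975
Highest score → politics.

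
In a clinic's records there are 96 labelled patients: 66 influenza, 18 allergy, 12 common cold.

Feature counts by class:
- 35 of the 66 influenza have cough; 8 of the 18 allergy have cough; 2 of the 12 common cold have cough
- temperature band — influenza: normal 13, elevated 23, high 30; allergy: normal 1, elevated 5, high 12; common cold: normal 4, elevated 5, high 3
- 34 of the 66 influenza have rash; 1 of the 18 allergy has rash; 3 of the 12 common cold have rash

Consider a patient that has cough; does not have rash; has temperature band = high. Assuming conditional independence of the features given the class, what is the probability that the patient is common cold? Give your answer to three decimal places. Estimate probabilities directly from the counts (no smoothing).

influenza: (66/96) × (35/66) × (30/66) × (32/66) ≈ 0.0803489
allergy: (18/96) × (8/18) × (12/18) × (17/18) ≈ 0.0524691
common cold: (12/96) × (2/12) × (3/12) × (9/12) = 0.00390625
P(common cold | x) = 0.00390625 / 0.13672425 ≈ 0.029

0.029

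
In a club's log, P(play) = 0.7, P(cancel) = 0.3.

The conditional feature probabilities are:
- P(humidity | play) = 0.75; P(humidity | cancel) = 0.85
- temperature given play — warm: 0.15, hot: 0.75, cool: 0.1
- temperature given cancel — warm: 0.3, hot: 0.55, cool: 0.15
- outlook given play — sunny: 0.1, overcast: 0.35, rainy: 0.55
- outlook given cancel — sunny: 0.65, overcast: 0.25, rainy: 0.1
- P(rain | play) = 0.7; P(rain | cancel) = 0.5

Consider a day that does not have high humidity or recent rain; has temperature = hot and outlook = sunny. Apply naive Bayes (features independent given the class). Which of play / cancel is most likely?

play: 0.7 × (1−0.75) × 0.75 × 0.1 × (1−0.7) = 0.0039375
cancel: 0.3 × (1−0.85) × 0.55 × 0.65 × (1−0.5) = 0.00804375
Highest score → cancel.

cancel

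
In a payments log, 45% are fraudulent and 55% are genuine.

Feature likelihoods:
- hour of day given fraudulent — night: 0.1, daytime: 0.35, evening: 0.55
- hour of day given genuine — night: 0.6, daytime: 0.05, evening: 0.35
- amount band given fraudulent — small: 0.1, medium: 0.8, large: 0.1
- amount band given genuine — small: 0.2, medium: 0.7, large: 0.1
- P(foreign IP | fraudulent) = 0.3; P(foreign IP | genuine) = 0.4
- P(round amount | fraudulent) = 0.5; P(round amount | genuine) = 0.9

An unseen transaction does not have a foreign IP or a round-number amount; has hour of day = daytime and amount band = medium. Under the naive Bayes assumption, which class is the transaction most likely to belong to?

fraudulent

fraudulent: 0.45 × 0.35 × 0.8 × (1−0.3) × (1−0.5) = 0.0441
genuine: 0.55 × 0.05 × 0.7 × (1−0.4) × (1−0.9) = 0.001155
Highest score → fraudulent.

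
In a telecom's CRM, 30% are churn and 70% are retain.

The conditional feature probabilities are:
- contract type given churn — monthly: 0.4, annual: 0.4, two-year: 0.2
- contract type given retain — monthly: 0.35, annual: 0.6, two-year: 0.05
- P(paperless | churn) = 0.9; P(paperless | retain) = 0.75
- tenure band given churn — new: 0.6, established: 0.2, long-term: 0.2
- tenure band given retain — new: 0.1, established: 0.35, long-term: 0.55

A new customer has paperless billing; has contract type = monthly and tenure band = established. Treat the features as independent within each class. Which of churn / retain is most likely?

churn: 0.3 × 0.4 × 0.9 × 0.2 = 0.0216
retain: 0.7 × 0.35 × 0.75 × 0.35 = 0.0643125
Highest score → retain.

retain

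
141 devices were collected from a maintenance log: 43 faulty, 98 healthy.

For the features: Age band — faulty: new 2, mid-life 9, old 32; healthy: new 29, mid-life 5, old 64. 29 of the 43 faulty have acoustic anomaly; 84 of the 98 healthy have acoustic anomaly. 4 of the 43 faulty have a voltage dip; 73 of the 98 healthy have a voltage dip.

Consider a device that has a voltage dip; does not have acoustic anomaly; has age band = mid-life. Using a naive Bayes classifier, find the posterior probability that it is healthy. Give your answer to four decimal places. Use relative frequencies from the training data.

0.6612

faulty: (43/141) × (9/43) × (14/43) × (4/43) ≈ 0.00193319
healthy: (98/141) × (5/98) × (14/98) × (73/98) ≈ 0.00377355
P(healthy | x) = 0.00377355 / 0.00570674 ≈ 0.6612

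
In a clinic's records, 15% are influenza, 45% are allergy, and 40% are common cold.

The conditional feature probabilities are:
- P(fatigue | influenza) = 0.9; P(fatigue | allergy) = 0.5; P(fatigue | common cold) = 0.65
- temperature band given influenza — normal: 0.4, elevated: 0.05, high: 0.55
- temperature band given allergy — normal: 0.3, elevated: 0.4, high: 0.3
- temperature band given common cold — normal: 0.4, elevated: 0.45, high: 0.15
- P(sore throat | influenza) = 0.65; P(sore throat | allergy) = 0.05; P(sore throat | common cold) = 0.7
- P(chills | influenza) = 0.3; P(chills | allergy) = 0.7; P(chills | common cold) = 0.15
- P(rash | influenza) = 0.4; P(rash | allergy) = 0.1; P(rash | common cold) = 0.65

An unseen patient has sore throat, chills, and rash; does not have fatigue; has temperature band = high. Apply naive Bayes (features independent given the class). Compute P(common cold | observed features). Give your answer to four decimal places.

0.6196

influenza: 0.15 × (1−0.9) × 0.55 × 0.65 × 0.3 × 0.4 = 0.0006435
allergy: 0.45 × (1−0.5) × 0.3 × 0.05 × 0.7 × 0.1 = 0.00023625
common cold: 0.4 × (1−0.65) × 0.15 × 0.7 × 0.15 × 0.65 = 0.00143325
P(common cold | x) = 0.00143325 / 0.002313 ≈ 0.6196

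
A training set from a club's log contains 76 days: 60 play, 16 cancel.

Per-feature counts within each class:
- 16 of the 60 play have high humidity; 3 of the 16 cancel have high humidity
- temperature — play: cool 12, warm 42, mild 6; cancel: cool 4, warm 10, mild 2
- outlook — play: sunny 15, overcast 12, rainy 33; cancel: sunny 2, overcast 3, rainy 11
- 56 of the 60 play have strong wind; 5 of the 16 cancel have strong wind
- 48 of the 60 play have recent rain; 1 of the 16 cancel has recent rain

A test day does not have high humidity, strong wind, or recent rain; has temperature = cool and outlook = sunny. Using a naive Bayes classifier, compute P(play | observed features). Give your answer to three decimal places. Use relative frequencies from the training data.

0.101

play: (60/76) × (44/60) × (12/60) × (15/60) × (4/60) × (12/60) ≈ 0.000385965
cancel: (16/76) × (13/16) × (4/16) × (2/16) × (11/16) × (15/16) ≈ 0.00344527
P(play | x) = 0.000385965 / 0.003831235 ≈ 0.101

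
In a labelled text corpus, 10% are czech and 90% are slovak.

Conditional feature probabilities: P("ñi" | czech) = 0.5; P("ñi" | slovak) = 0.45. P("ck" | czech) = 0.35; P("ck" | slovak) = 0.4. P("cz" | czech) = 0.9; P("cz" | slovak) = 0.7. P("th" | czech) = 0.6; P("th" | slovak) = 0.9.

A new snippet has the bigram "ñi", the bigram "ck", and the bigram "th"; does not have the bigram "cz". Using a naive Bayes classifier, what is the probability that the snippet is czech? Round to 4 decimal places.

czech: 0.1 × 0.5 × 0.35 × (1−0.9) × 0.6 = 0.00105
slovak: 0.9 × 0.45 × 0.4 × (1−0.7) × 0.9 = 0.04374
P(czech | x) = 0.00105 / 0.04479 ≈ 0.0234

0.0234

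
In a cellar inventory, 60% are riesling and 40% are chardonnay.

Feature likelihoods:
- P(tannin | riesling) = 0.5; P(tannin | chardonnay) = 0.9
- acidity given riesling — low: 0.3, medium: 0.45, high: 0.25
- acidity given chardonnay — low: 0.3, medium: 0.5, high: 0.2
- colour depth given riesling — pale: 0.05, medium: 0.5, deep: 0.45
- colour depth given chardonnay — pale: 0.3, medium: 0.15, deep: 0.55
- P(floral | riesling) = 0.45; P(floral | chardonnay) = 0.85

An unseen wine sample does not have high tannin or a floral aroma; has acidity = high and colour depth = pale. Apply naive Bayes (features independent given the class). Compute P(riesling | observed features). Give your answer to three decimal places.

0.851

riesling: 0.6 × (1−0.5) × 0.25 × 0.05 × (1−0.45) = 0.0020625
chardonnay: 0.4 × (1−0.9) × 0.2 × 0.3 × (1−0.85) = 0.00036
P(riesling | x) = 0.0020625 / 0.0024225 ≈ 0.851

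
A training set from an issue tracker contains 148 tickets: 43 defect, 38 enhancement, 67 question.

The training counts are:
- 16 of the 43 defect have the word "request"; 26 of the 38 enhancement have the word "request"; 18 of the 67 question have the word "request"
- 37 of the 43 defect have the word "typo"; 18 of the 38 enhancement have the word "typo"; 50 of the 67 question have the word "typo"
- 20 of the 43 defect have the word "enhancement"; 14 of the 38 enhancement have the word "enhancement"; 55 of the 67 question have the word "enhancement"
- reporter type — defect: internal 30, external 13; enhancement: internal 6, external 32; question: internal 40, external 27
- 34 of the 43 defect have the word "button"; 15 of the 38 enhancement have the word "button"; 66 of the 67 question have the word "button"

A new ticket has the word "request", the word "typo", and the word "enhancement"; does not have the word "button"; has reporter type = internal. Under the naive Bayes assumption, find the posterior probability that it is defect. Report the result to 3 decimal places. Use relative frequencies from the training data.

0.637

defect: (43/148) × (16/43) × (37/43) × (20/43) × (30/43) × (9/43) ≈ 0.006318
enhancement: (38/148) × (26/38) × (18/38) × (14/38) × (6/38) × (23/38) ≈ 0.00292993
question: (67/148) × (18/67) × (50/67) × (55/67) × (40/67) × (1/67) ≈ 0.000663902
P(defect | x) = 0.006318 / 0.009911832 ≈ 0.637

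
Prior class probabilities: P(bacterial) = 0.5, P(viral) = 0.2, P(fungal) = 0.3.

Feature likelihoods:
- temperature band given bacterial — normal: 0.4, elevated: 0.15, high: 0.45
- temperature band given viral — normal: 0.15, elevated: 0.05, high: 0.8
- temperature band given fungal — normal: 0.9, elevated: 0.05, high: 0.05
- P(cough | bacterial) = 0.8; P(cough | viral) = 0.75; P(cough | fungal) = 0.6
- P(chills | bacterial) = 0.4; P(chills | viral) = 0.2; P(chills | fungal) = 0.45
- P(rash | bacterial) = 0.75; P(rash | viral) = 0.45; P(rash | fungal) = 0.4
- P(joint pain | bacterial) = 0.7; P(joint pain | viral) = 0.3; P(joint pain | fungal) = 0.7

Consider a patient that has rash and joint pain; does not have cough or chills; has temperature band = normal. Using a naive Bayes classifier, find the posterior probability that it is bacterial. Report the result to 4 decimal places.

bacterial: 0.5 × 0.4 × (1−0.8) × (1−0.4) × 0.75 × 0.7 = 0.0126
viral: 0.2 × 0.15 × (1−0.75) × (1−0.2) × 0.45 × 0.3 = 0.00081
fungal: 0.3 × 0.9 × (1−0.6) × (1−0.45) × 0.4 × 0.7 = 0.016632
P(bacterial | x) = 0.0126 / 0.030042 ≈ 0.4194

0.4194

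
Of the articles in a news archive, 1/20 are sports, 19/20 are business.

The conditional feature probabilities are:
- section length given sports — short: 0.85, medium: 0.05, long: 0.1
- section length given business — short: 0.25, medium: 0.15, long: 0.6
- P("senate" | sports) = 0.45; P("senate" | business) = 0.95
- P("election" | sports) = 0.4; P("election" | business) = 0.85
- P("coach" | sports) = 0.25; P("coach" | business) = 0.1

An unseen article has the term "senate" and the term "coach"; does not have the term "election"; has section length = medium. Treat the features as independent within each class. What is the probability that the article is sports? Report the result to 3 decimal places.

sports: 0.05 × 0.05 × 0.45 × (1−0.4) × 0.25 = 0.00016875
business: 0.95 × 0.15 × 0.95 × (1−0.85) × 0.1 = 0.002030625
P(sports | x) = 0.00016875 / 0.002199375 ≈ 0.077

0.077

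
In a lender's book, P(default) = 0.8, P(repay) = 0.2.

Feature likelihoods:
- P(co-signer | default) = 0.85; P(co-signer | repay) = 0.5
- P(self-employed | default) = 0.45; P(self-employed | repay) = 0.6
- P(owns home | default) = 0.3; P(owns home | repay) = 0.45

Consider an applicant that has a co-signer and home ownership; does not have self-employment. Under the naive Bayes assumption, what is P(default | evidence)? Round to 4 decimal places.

default: 0.8 × 0.85 × (1−0.45) × 0.3 = 0.1122
repay: 0.2 × 0.5 × (1−0.6) × 0.45 = 0.018
P(default | x) = 0.1122 / 0.1302 ≈ 0.8618

0.8618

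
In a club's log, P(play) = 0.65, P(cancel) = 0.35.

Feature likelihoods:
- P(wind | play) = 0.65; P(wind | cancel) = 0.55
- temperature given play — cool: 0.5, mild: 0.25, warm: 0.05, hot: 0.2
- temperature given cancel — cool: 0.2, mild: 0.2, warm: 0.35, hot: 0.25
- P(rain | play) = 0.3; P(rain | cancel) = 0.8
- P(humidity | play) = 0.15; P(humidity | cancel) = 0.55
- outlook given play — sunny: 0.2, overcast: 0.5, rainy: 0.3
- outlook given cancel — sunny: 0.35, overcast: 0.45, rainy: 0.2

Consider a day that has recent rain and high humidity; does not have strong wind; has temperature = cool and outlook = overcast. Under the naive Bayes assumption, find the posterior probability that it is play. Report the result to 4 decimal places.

play: 0.65 × (1−0.65) × 0.5 × 0.3 × 0.15 × 0.5 = 0.002559375
cancel: 0.35 × (1−0.55) × 0.2 × 0.8 × 0.55 × 0.45 = 0.006237
P(play | x) = 0.002559375 / 0.008796375 ≈ 0.2910

0.2910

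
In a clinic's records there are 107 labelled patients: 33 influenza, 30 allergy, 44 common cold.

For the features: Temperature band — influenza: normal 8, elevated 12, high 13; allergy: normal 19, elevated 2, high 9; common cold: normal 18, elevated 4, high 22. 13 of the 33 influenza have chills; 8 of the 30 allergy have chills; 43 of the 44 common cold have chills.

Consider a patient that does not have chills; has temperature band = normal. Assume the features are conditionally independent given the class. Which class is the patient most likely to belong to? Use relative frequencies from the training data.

influenza: (33/107) × (8/33) × (20/33) ≈ 0.0453129
allergy: (30/107) × (19/30) × (22/30) ≈ 0.130218
common cold: (44/107) × (18/44) × (1/44) ≈ 0.00382328
Highest score → allergy.

allergy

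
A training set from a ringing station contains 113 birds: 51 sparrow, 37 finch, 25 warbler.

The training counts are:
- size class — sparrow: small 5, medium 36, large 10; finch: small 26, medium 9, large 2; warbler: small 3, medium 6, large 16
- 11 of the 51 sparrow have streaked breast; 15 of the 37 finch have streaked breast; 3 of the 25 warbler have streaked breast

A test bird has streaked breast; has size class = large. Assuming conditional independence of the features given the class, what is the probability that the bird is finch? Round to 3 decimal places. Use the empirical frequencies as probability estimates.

0.166

sparrow: (51/113) × (10/51) × (11/51) ≈ 0.0190873
finch: (37/113) × (2/37) × (15/37) ≈ 0.00717532
warbler: (25/113) × (16/25) × (3/25) ≈ 0.0169912
P(finch | x) = 0.00717532 / 0.04325382 ≈ 0.166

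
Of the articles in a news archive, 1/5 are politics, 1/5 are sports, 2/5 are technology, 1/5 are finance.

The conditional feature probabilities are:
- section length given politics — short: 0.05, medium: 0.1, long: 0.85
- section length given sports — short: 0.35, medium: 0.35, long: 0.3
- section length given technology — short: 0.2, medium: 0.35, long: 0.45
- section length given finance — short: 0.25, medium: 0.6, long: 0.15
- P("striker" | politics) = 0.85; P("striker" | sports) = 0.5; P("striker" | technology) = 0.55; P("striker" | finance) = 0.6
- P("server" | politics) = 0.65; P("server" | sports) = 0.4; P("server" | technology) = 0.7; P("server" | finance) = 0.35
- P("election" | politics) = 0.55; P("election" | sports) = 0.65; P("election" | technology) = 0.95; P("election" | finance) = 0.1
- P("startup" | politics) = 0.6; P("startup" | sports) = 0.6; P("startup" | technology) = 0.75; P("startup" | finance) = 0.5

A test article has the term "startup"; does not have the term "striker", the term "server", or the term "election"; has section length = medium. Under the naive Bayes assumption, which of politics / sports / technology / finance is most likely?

politics: 0.2 × 0.1 × (1−0.85) × (1−0.65) × (1−0.55) × 0.6 = 0.0002835
sports: 0.2 × 0.35 × (1−0.5) × (1−0.4) × (1−0.65) × 0.6 = 0.00441
technology: 0.4 × 0.35 × (1−0.55) × (1−0.7) × (1−0.95) × 0.75 = 0.00070875
finance: 0.2 × 0.6 × (1−0.6) × (1−0.35) × (1−0.1) × 0.5 = 0.01404
Highest score → finance.

finance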